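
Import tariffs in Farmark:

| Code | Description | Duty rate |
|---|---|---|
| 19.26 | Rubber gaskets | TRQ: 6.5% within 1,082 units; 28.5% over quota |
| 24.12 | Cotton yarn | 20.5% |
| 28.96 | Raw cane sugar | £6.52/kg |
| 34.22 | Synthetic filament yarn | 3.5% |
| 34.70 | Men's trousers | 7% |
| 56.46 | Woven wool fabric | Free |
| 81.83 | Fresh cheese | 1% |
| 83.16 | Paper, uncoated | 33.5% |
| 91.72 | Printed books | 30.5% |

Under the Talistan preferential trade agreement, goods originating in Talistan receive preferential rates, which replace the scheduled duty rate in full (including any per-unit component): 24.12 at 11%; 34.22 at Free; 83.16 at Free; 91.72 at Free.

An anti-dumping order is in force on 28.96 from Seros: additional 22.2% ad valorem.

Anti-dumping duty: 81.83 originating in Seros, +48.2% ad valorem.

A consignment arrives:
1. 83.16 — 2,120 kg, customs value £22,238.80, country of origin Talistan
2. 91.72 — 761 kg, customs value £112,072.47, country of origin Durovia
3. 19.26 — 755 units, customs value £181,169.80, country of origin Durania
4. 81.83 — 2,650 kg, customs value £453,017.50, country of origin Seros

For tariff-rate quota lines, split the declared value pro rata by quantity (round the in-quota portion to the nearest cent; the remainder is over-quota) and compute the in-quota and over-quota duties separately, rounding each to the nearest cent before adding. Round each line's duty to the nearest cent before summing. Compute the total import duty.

Line 1 (83.16, Talistan, 2,120 kg, £22,238.80):
Base rate for 83.16 is 33.5%.
Origin Talistan qualifies under the Farmark–Talistan agreement and 83.16 is covered: preferential rate Free applies instead.
Duty = £22,238.80 × 0% = £0.00.
Line 2 (91.72, Durovia, 761 kg, £112,072.47):
Base rate for 91.72 is 30.5%.
91.72 has an FTA preferential rate, but origin Durovia is not Talistan; base rate stands.
Duty = £112,072.47 × 30.5% = £34,182.10.
Line 3 (19.26, Durania, 755 units, £181,169.80):
Code 19.26 is under a tariff-rate quota (threshold 1,082 units). Quantity 755 units is within the quota, so the in-quota rate 6.5% applies to the full value.
Duty = £181,169.80 × 6.5% = £11,776.04.
Line 4 (81.83, Seros, 2,650 kg, £453,017.50):
Base rate for 81.83 is 1%.
Additional duty on 81.83 from Seros: +48.2%. Applied ad valorem rate: 1% + 48.2% = 49.2%.
Duty = £453,017.50 × 49.2% = £222,884.61.
Total = £0.00 + £34,182.10 + £11,776.04 + £222,884.61 = £268,842.75.

£268,842.75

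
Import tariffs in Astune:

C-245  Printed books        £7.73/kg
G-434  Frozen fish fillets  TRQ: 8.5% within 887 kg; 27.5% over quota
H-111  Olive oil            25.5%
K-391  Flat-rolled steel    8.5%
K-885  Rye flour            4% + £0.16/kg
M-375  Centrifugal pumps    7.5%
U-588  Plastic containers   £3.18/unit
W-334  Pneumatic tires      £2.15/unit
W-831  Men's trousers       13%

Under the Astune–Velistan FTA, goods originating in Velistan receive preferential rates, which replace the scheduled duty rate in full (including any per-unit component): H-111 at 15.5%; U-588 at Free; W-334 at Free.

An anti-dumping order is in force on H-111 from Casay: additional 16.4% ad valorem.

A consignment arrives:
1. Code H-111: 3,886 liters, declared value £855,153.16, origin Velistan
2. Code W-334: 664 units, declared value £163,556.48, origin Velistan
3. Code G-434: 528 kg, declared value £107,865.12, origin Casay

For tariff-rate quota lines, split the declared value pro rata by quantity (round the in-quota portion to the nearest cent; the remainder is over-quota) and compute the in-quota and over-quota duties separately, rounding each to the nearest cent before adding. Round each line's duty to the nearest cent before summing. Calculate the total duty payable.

Line 1 (H-111, Velistan, 3,886 liters, £855,153.16):
Base rate for H-111 is 25.5%.
Origin Velistan qualifies under the Astune–Velistan agreement and H-111 is covered: preferential rate 15.5% applies instead.
The additional-duty order on H-111 targets Casay, not Velistan; it does not apply.
Duty = £855,153.16 × 15.5% = £132,548.74.
Line 2 (W-334, Velistan, 664 units, £163,556.48):
Base rate for W-334 is £2.15/unit.
Origin Velistan qualifies under the Astune–Velistan agreement and W-334 is covered: preferential rate Free applies instead.
Duty = £163,556.48 × 0% = £0.00.
Line 3 (G-434, Casay, 528 kg, £107,865.12):
Code G-434 is under a tariff-rate quota (threshold 887 kg). Quantity 528 kg is within the quota, so the in-quota rate 8.5% applies to the full value.
Duty = £107,865.12 × 8.5% = £9,168.54.
Total = £132,548.74 + £0.00 + £9,168.54 = £141,717.28.

£141,717.28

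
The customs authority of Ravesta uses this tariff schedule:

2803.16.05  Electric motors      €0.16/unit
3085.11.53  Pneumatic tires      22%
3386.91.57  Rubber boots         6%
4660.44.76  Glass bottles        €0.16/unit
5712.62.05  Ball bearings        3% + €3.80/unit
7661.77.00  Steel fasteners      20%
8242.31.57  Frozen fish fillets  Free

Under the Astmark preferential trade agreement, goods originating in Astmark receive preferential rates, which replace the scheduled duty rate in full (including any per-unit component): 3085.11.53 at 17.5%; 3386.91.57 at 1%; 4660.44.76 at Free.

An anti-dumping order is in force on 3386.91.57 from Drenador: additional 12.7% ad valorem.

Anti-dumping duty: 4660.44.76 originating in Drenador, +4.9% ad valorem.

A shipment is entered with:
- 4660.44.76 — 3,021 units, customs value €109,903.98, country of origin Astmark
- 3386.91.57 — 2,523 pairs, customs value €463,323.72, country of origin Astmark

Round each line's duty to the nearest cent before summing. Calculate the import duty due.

€4,633.24

Line 1 (4660.44.76, Astmark, 3,021 units, €109,903.98):
Base rate for 4660.44.76 is €0.16/unit.
Origin Astmark qualifies under the Ravesta–Astmark agreement and 4660.44.76 is covered: preferential rate Free applies instead.
The additional-duty order on 4660.44.76 targets Drenador, not Astmark; it does not apply.
Duty = €109,903.98 × 0% = €0.00.
Line 2 (3386.91.57, Astmark, 2,523 pairs, €463,323.72):
Base rate for 3386.91.57 is 6%.
Origin Astmark qualifies under the Ravesta–Astmark agreement and 3386.91.57 is covered: preferential rate 1% applies instead.
The additional-duty order on 3386.91.57 targets Drenador, not Astmark; it does not apply.
Duty = €463,323.72 × 1% = €4,633.24.
Total = €0.00 + €4,633.24 = €4,633.24.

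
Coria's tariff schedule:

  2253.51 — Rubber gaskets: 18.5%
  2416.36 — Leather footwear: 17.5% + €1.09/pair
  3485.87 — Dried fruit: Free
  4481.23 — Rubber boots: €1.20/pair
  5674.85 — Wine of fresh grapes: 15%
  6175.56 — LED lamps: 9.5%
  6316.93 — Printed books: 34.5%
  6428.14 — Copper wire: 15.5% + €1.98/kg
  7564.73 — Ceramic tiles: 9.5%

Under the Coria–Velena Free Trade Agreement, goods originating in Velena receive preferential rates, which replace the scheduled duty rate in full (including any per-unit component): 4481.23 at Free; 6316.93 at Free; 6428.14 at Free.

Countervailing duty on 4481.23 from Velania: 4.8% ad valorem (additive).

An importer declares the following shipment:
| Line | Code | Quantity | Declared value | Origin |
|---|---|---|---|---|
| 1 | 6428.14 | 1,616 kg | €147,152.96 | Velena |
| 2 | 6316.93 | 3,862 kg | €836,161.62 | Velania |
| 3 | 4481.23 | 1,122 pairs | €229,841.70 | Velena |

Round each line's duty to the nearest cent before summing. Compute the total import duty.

Line 1 (6428.14, Velena, 1,616 kg, €147,152.96):
Base rate for 6428.14 is 15.5% + €1.98/kg.
Origin Velena qualifies under the Coria–Velena agreement and 6428.14 is covered: preferential rate Free applies instead.
Duty = €147,152.96 × 0% = €0.00.
Line 2 (6316.93, Velania, 3,862 kg, €836,161.62):
Base rate for 6316.93 is 34.5%.
6316.93 has an FTA preferential rate, but origin Velania is not Velena; base rate stands.
Duty = €836,161.62 × 34.5% = €288,475.76.
Line 3 (4481.23, Velena, 1,122 pairs, €229,841.70):
Base rate for 4481.23 is €1.20/pair.
Origin Velena qualifies under the Coria–Velena agreement and 4481.23 is covered: preferential rate Free applies instead.
The additional-duty order on 4481.23 targets Velania, not Velena; it does not apply.
Duty = €229,841.70 × 0% = €0.00.
Total = €0.00 + €288,475.76 + €0.00 = €288,475.76.

€288,475.76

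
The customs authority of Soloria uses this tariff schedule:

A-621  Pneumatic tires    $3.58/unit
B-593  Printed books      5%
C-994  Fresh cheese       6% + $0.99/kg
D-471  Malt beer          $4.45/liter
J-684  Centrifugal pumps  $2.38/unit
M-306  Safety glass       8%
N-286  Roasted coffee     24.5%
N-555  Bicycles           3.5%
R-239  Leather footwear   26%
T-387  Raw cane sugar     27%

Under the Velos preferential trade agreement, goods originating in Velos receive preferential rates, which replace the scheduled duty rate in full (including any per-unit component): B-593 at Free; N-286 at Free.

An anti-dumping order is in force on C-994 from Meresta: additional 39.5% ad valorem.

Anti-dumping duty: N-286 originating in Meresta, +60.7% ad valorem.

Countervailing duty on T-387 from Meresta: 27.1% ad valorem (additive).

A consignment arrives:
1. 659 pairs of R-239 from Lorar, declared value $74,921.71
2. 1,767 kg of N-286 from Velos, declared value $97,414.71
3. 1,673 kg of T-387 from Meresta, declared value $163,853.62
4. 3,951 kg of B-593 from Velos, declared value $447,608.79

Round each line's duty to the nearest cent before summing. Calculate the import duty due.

Line 1 (R-239, Lorar, 659 pairs, $74,921.71):
Base rate for R-239 is 26%.
Duty = $74,921.71 × 26% = $19,479.64.
Line 2 (N-286, Velos, 1,767 kg, $97,414.71):
Base rate for N-286 is 24.5%.
Origin Velos qualifies under the Soloria–Velos agreement and N-286 is covered: preferential rate Free applies instead.
The additional-duty order on N-286 targets Meresta, not Velos; it does not apply.
Duty = $97,414.71 × 0% = $0.00.
Line 3 (T-387, Meresta, 1,673 kg, $163,853.62):
Base rate for T-387 is 27%.
Additional duty on T-387 from Meresta: +27.1%. Applied ad valorem rate: 27% + 27.1% = 54.1%.
Duty = $163,853.62 × 54.1% = $88,644.81.
Line 4 (B-593, Velos, 3,951 kg, $447,608.79):
Base rate for B-593 is 5%.
Origin Velos qualifies under the Soloria–Velos agreement and B-593 is covered: preferential rate Free applies instead.
Duty = $447,608.79 × 0% = $0.00.
Total = $19,479.64 + $0.00 + $88,644.81 + $0.00 = $108,124.45.

$108,124.45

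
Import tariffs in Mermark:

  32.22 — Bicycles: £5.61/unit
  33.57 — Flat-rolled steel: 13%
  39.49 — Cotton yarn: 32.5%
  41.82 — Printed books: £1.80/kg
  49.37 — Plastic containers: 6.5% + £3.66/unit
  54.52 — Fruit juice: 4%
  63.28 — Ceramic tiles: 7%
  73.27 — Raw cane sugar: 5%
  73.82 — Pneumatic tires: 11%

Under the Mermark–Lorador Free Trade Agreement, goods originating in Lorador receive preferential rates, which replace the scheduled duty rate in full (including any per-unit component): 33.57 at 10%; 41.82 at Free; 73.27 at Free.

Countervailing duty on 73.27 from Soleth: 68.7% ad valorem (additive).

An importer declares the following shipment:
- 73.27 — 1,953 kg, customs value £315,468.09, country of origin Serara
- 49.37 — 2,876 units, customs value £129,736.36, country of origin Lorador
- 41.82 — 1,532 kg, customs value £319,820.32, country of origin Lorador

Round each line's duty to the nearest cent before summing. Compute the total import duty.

Line 1 (73.27, Serara, 1,953 kg, £315,468.09):
Base rate for 73.27 is 5%.
73.27 has an FTA preferential rate, but origin Serara is not Lorador; base rate stands.
The additional-duty order on 73.27 targets Soleth, not Serara; it does not apply.
Duty = £315,468.09 × 5% = £15,773.40.
Line 2 (49.37, Lorador, 2,876 units, £129,736.36):
Base rate for 49.37 is 6.5% + £3.66/unit.
Origin Lorador is the FTA partner but 49.37 is not on the preference list; base rate stands.
Duty = £129,736.36 × 6.5% + 2,876 × £3.66 = £18,959.02.
Line 3 (41.82, Lorador, 1,532 kg, £319,820.32):
Base rate for 41.82 is £1.80/kg.
Origin Lorador qualifies under the Mermark–Lorador agreement and 41.82 is covered: preferential rate Free applies instead.
Duty = £319,820.32 × 0% = £0.00.
Total = £15,773.40 + £18,959.02 + £0.00 = £34,732.42.

£34,732.42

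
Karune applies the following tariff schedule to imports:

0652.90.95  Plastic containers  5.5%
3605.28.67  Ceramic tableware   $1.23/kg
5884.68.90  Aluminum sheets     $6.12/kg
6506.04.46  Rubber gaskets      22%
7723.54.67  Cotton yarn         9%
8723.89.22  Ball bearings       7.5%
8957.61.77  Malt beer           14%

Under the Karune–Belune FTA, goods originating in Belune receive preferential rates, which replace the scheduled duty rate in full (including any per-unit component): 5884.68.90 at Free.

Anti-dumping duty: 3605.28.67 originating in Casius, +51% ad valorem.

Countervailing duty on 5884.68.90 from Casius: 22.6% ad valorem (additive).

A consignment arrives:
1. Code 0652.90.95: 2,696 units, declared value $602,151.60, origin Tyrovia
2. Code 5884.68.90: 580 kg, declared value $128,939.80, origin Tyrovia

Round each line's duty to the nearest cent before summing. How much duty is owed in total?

Line 1 (0652.90.95, Tyrovia, 2,696 units, $602,151.60):
Base rate for 0652.90.95 is 5.5%.
Duty = $602,151.60 × 5.5% = $33,118.34.
Line 2 (5884.68.90, Tyrovia, 580 kg, $128,939.80):
Base rate for 5884.68.90 is $6.12/kg.
5884.68.90 has an FTA preferential rate, but origin Tyrovia is not Belune; base rate stands.
The additional-duty order on 5884.68.90 targets Casius, not Tyrovia; it does not apply.
Duty = 580 × $6.12 = $3,549.60.
Total = $33,118.34 + $3,549.60 = $36,667.94.

$36,667.94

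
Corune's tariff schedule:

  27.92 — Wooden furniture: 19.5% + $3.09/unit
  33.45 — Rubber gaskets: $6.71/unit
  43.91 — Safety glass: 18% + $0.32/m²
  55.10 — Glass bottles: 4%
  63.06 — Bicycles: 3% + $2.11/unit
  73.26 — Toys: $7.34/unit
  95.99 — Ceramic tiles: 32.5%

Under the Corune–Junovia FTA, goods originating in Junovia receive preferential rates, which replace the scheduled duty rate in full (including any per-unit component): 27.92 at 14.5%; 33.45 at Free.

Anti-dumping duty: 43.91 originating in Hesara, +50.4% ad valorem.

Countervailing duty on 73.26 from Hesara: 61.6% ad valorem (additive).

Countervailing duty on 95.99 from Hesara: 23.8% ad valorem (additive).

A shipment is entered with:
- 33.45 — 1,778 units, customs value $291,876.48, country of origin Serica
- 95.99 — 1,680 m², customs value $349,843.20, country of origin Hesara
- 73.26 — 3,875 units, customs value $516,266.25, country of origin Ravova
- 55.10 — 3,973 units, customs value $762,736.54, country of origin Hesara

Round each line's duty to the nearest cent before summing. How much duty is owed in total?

$267,844.06

Line 1 (33.45, Serica, 1,778 units, $291,876.48):
Base rate for 33.45 is $6.71/unit.
33.45 has an FTA preferential rate, but origin Serica is not Junovia; base rate stands.
Duty = 1,778 × $6.71 = $11,930.38.
Line 2 (95.99, Hesara, 1,680 m², $349,843.20):
Base rate for 95.99 is 32.5%.
Additional duty on 95.99 from Hesara: +23.8%. Applied ad valorem rate: 32.5% + 23.8% = 56.3%.
Duty = $349,843.20 × 56.3% = $196,961.72.
Line 3 (73.26, Ravova, 3,875 units, $516,266.25):
Base rate for 73.26 is $7.34/unit.
The additional-duty order on 73.26 targets Hesara, not Ravova; it does not apply.
Duty = 3,875 × $7.34 = $28,442.50.
Line 4 (55.10, Hesara, 3,973 units, $762,736.54):
Base rate for 55.10 is 4%.
Duty = $762,736.54 × 4% = $30,509.46.
Total = $11,930.38 + $196,961.72 + $28,442.50 + $30,509.46 = $267,844.06.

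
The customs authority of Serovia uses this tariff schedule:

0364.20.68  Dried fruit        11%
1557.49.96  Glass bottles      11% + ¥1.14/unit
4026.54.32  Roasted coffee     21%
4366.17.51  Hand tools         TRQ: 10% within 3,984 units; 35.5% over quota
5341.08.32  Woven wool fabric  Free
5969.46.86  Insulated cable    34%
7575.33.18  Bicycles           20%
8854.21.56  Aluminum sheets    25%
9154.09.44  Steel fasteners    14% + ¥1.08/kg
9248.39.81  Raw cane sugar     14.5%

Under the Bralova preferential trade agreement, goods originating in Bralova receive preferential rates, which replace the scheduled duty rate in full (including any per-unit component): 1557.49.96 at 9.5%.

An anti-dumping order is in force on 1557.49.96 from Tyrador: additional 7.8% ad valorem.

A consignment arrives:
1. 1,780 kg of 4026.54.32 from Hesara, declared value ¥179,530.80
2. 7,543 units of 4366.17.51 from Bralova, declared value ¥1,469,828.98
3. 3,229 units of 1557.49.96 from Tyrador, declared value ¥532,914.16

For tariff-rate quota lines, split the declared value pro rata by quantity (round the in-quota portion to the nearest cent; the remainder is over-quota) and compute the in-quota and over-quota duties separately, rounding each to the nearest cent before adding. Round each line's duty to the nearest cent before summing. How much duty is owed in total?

¥465,397.50

Line 1 (4026.54.32, Hesara, 1,780 kg, ¥179,530.80):
Base rate for 4026.54.32 is 21%.
Duty = ¥179,530.80 × 21% = ¥37,701.47.
Line 2 (4366.17.51, Bralova, 7,543 units, ¥1,469,828.98):
Code 4366.17.51 is under a tariff-rate quota (threshold 3,984 units). In-quota: 3,984 units at 10%; over-quota: 3,559 units at 35.5%.
Pro-rata value split: in-quota = ¥1,469,828.98 × 3,984/7,543 = ¥776,322.24; over-quota = ¥1,469,828.98 − ¥776,322.24 = ¥693,506.74.
In-quota duty = ¥776,322.24 × 10% = ¥77,632.22. Over-quota duty = ¥693,506.74 × 35.5% = ¥246,194.89.
Line duty = ¥77,632.22 + ¥246,194.89 = ¥323,827.11.
Line 3 (1557.49.96, Tyrador, 3,229 units, ¥532,914.16):
Base rate for 1557.49.96 is 11% + ¥1.14/unit.
1557.49.96 has an FTA preferential rate, but origin Tyrador is not Bralova; base rate stands.
Additional duty on 1557.49.96 from Tyrador: +7.8%. Applied ad valorem rate: 11% + 7.8% = 18.8%.
Duty = ¥532,914.16 × 18.8% + 3,229 × ¥1.14 = ¥103,868.92.
Total = ¥37,701.47 + ¥323,827.11 + ¥103,868.92 = ¥465,397.50.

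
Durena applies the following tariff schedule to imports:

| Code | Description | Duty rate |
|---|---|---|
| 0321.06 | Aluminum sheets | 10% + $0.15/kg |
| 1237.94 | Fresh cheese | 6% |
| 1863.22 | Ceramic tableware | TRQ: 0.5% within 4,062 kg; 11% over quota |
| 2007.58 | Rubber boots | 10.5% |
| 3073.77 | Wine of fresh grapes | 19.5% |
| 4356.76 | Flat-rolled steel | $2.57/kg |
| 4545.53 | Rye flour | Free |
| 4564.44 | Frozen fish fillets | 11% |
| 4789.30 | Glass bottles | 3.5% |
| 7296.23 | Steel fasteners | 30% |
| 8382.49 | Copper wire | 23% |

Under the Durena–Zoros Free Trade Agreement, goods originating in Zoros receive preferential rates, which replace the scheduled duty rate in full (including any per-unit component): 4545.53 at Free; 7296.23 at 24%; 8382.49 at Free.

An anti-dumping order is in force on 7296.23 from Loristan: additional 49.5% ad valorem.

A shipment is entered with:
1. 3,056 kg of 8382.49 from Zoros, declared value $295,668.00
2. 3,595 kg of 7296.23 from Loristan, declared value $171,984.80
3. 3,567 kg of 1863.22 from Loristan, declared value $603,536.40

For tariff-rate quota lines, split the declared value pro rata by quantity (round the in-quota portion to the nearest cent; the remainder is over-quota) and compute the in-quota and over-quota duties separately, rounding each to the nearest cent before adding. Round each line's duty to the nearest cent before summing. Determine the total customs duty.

$139,745.60

Line 1 (8382.49, Zoros, 3,056 kg, $295,668.00):
Base rate for 8382.49 is 23%.
Origin Zoros qualifies under the Durena–Zoros agreement and 8382.49 is covered: preferential rate Free applies instead.
Duty = $295,668.00 × 0% = $0.00.
Line 2 (7296.23, Loristan, 3,595 kg, $171,984.80):
Base rate for 7296.23 is 30%.
7296.23 has an FTA preferential rate, but origin Loristan is not Zoros; base rate stands.
Additional duty on 7296.23 from Loristan: +49.5%. Applied ad valorem rate: 30% + 49.5% = 79.5%.
Duty = $171,984.80 × 79.5% = $136,727.92.
Line 3 (1863.22, Loristan, 3,567 kg, $603,536.40):
Code 1863.22 is under a tariff-rate quota (threshold 4,062 kg). Quantity 3,567 kg is within the quota, so the in-quota rate 0.5% applies to the full value.
Duty = $603,536.40 × 0.5% = $3,017.68.
Total = $0.00 + $136,727.92 + $3,017.68 = $139,745.60.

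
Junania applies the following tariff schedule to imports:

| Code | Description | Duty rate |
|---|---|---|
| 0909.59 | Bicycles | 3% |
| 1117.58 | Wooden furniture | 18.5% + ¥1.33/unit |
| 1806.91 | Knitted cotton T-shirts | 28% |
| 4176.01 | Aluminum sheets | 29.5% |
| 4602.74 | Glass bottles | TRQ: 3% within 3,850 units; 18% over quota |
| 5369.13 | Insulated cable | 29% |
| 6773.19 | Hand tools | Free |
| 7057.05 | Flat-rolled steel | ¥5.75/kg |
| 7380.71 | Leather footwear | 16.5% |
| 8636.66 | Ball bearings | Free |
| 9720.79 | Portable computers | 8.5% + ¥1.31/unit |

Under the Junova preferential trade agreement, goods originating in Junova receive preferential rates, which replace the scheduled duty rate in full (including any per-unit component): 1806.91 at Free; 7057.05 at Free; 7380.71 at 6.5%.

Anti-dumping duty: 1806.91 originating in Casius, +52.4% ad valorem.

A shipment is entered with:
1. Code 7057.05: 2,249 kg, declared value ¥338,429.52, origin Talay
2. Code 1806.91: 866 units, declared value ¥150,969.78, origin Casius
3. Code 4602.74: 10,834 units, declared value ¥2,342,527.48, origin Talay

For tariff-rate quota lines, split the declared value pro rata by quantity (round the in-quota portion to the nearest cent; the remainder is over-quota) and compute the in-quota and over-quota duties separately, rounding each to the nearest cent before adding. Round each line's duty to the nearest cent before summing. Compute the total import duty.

Line 1 (7057.05, Talay, 2,249 kg, ¥338,429.52):
Base rate for 7057.05 is ¥5.75/kg.
7057.05 has an FTA preferential rate, but origin Talay is not Junova; base rate stands.
Duty = 2,249 × ¥5.75 = ¥12,931.75.
Line 2 (1806.91, Casius, 866 units, ¥150,969.78):
Base rate for 1806.91 is 28%.
1806.91 has an FTA preferential rate, but origin Casius is not Junova; base rate stands.
Additional duty on 1806.91 from Casius: +52.4%. Applied ad valorem rate: 28% + 52.4% = 80.4%.
Duty = ¥150,969.78 × 80.4% = ¥121,379.70.
Line 3 (4602.74, Talay, 10,834 units, ¥2,342,527.48):
Code 4602.74 is under a tariff-rate quota (threshold 3,850 units). In-quota: 3,850 units at 3%; over-quota: 6,984 units at 18%.
Pro-rata value split: in-quota = ¥2,342,527.48 × 3,850/10,834 = ¥832,447.00; over-quota = ¥2,342,527.48 − ¥832,447.00 = ¥1,510,080.48.
In-quota duty = ¥832,447.00 × 3% = ¥24,973.41. Over-quota duty = ¥1,510,080.48 × 18% = ¥271,814.49.
Line duty = ¥24,973.41 + ¥271,814.49 = ¥296,787.90.
Total = ¥12,931.75 + ¥121,379.70 + ¥296,787.90 = ¥431,099.35.

¥431,099.35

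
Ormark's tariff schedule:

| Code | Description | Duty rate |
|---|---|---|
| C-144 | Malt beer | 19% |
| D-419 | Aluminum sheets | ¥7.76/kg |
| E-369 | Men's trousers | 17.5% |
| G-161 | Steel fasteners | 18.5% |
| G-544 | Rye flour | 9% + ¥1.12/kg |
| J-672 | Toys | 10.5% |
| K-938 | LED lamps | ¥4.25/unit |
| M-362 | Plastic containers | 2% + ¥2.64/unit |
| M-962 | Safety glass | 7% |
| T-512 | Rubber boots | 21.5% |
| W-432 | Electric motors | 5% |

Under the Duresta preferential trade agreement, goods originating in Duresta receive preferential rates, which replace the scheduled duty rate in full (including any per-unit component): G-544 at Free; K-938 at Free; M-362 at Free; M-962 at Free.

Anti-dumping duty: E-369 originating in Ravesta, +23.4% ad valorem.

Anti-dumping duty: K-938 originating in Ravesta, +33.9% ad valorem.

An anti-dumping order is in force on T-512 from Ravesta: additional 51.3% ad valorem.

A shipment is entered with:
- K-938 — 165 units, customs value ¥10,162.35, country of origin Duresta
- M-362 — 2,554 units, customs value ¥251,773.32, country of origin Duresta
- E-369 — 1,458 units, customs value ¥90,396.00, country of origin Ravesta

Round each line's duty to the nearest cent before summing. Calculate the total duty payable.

¥36,971.96

Line 1 (K-938, Duresta, 165 units, ¥10,162.35):
Base rate for K-938 is ¥4.25/unit.
Origin Duresta qualifies under the Ormark–Duresta agreement and K-938 is covered: preferential rate Free applies instead.
The additional-duty order on K-938 targets Ravesta, not Duresta; it does not apply.
Duty = ¥10,162.35 × 0% = ¥0.00.
Line 2 (M-362, Duresta, 2,554 units, ¥251,773.32):
Base rate for M-362 is 2% + ¥2.64/unit.
Origin Duresta qualifies under the Ormark–Duresta agreement and M-362 is covered: preferential rate Free applies instead.
Duty = ¥251,773.32 × 0% = ¥0.00.
Line 3 (E-369, Ravesta, 1,458 units, ¥90,396.00):
Base rate for E-369 is 17.5%.
Additional duty on E-369 from Ravesta: +23.4%. Applied ad valorem rate: 17.5% + 23.4% = 40.9%.
Duty = ¥90,396.00 × 40.9% = ¥36,971.96.
Total = ¥0.00 + ¥0.00 + ¥36,971.96 = ¥36,971.96.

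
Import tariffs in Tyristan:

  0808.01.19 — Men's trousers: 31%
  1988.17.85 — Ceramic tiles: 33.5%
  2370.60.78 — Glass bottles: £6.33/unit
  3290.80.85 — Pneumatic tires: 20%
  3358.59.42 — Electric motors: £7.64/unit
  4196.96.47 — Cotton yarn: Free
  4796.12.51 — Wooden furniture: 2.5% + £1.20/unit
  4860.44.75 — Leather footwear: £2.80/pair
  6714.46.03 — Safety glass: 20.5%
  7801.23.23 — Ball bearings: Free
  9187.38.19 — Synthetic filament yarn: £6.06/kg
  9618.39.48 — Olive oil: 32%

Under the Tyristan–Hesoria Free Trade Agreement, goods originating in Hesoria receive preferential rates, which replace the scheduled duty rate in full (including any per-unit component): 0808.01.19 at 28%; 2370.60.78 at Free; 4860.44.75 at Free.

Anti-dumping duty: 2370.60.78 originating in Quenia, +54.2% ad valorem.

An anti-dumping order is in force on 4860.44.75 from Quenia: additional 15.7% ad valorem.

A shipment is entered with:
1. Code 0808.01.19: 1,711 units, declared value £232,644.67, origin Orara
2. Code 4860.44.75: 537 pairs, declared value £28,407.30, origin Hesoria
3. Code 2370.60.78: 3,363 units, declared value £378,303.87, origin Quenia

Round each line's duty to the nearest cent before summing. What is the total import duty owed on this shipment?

£298,448.34

Line 1 (0808.01.19, Orara, 1,711 units, £232,644.67):
Base rate for 0808.01.19 is 31%.
0808.01.19 has an FTA preferential rate, but origin Orara is not Hesoria; base rate stands.
Duty = £232,644.67 × 31% = £72,119.85.
Line 2 (4860.44.75, Hesoria, 537 pairs, £28,407.30):
Base rate for 4860.44.75 is £2.80/pair.
Origin Hesoria qualifies under the Tyristan–Hesoria agreement and 4860.44.75 is covered: preferential rate Free applies instead.
The additional-duty order on 4860.44.75 targets Quenia, not Hesoria; it does not apply.
Duty = £28,407.30 × 0% = £0.00.
Line 3 (2370.60.78, Quenia, 3,363 units, £378,303.87):
Base rate for 2370.60.78 is £6.33/unit.
2370.60.78 has an FTA preferential rate, but origin Quenia is not Hesoria; base rate stands.
Additional duty on 2370.60.78 from Quenia: +54.2% ad valorem. Applied ad valorem rate = 54.2%.
Duty = £378,303.87 × 54.2% + 3,363 × £6.33 = £226,328.49.
Total = £72,119.85 + £0.00 + £226,328.49 = £298,448.34.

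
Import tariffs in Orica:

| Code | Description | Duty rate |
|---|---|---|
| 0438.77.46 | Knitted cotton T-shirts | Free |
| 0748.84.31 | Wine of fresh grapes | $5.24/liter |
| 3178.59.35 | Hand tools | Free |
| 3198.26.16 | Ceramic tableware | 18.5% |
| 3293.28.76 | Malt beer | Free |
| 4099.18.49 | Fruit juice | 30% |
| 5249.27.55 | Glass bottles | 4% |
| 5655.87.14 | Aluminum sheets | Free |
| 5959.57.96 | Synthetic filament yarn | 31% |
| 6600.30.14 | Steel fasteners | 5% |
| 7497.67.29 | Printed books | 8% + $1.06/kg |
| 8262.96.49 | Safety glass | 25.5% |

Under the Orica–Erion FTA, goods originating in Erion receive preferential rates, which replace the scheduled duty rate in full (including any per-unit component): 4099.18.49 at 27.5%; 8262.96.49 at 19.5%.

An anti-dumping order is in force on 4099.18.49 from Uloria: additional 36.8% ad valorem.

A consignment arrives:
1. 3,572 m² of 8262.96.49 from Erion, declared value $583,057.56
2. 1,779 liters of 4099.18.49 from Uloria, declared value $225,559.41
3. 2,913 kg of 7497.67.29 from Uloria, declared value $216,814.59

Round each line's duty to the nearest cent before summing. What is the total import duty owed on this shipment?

Line 1 (8262.96.49, Erion, 3,572 m², $583,057.56):
Base rate for 8262.96.49 is 25.5%.
Origin Erion qualifies under the Orica–Erion agreement and 8262.96.49 is covered: preferential rate 19.5% applies instead.
Duty = $583,057.56 × 19.5% = $113,696.22.
Line 2 (4099.18.49, Uloria, 1,779 liters, $225,559.41):
Base rate for 4099.18.49 is 30%.
4099.18.49 has an FTA preferential rate, but origin Uloria is not Erion; base rate stands.
Additional duty on 4099.18.49 from Uloria: +36.8%. Applied ad valorem rate: 30% + 36.8% = 66.8%.
Duty = $225,559.41 × 66.8% = $150,673.69.
Line 3 (7497.67.29, Uloria, 2,913 kg, $216,814.59):
Base rate for 7497.67.29 is 8% + $1.06/kg.
Duty = $216,814.59 × 8% + 2,913 × $1.06 = $20,432.95.
Total = $113,696.22 + $150,673.69 + $20,432.95 = $284,802.86.

$284,802.86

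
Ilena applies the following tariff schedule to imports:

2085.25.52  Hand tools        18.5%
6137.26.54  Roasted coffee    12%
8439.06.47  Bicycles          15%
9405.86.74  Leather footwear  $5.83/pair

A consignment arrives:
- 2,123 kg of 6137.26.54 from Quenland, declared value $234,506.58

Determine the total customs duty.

$28,140.79

Line 1 (6137.26.54, Quenland, 2,123 kg, $234,506.58):
Base rate for 6137.26.54 is 12%.
Duty = $234,506.58 × 12% = $28,140.79.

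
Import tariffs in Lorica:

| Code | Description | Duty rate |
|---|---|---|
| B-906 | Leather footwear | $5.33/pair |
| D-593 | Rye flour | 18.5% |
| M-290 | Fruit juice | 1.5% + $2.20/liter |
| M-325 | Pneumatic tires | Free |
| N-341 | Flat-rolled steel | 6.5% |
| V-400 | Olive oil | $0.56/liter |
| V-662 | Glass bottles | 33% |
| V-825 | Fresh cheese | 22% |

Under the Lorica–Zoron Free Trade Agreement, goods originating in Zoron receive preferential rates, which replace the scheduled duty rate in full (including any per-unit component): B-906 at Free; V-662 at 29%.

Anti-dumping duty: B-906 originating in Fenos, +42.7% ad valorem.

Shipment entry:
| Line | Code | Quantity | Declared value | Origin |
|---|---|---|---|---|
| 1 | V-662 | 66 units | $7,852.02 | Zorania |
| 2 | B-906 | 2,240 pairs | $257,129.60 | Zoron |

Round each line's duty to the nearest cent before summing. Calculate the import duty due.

$2,591.17

Line 1 (V-662, Zorania, 66 units, $7,852.02):
Base rate for V-662 is 33%.
V-662 has an FTA preferential rate, but origin Zorania is not Zoron; base rate stands.
Duty = $7,852.02 × 33% = $2,591.17.
Line 2 (B-906, Zoron, 2,240 pairs, $257,129.60):
Base rate for B-906 is $5.33/pair.
Origin Zoron qualifies under the Lorica–Zoron agreement and B-906 is covered: preferential rate Free applies instead.
The additional-duty order on B-906 targets Fenos, not Zoron; it does not apply.
Duty = $257,129.60 × 0% = $0.00.
Total = $2,591.17 + $0.00 = $2,591.17.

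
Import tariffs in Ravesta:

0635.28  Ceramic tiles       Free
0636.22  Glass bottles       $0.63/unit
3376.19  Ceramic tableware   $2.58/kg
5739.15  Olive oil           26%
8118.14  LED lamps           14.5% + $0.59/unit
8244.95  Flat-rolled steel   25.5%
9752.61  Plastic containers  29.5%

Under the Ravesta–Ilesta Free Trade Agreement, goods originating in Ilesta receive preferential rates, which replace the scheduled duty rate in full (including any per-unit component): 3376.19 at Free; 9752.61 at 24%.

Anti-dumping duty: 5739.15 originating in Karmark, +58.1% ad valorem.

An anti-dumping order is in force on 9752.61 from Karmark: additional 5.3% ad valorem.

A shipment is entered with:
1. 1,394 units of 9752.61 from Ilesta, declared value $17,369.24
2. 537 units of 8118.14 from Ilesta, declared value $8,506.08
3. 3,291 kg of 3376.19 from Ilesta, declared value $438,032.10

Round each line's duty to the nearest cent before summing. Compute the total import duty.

Line 1 (9752.61, Ilesta, 1,394 units, $17,369.24):
Base rate for 9752.61 is 29.5%.
Origin Ilesta qualifies under the Ravesta–Ilesta agreement and 9752.61 is covered: preferential rate 24% applies instead.
The additional-duty order on 9752.61 targets Karmark, not Ilesta; it does not apply.
Duty = $17,369.24 × 24% = $4,168.62.
Line 2 (8118.14, Ilesta, 537 units, $8,506.08):
Base rate for 8118.14 is 14.5% + $0.59/unit.
Origin Ilesta is the FTA partner but 8118.14 is not on the preference list; base rate stands.
Duty = $8,506.08 × 14.5% + 537 × $0.59 = $1,550.21.
Line 3 (3376.19, Ilesta, 3,291 kg, $438,032.10):
Base rate for 3376.19 is $2.58/kg.
Origin Ilesta qualifies under the Ravesta–Ilesta agreement and 3376.19 is covered: preferential rate Free applies instead.
Duty = $438,032.10 × 0% = $0.00.
Total = $4,168.62 + $1,550.21 + $0.00 = $5,718.83.

$5,718.83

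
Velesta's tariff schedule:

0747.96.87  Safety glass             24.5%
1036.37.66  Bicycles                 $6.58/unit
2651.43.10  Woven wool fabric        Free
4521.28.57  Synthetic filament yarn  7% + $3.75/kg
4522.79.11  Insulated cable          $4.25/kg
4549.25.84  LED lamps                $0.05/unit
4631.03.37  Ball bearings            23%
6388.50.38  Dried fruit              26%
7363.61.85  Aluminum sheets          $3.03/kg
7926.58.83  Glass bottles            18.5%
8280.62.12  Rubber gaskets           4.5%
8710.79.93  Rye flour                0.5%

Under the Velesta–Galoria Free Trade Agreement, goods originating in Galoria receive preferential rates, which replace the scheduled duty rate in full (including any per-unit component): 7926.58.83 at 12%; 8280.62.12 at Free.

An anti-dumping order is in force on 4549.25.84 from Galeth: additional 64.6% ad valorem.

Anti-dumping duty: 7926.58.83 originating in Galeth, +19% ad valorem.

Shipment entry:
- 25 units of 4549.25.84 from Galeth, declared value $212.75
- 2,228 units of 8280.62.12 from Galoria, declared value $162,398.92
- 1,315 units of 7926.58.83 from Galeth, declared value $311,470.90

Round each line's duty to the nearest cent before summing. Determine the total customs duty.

Line 1 (4549.25.84, Galeth, 25 units, $212.75):
Base rate for 4549.25.84 is $0.05/unit.
Additional duty on 4549.25.84 from Galeth: +64.6% ad valorem. Applied ad valorem rate = 64.6%.
Duty = $212.75 × 64.6% + 25 × $0.05 = $138.69.
Line 2 (8280.62.12, Galoria, 2,228 units, $162,398.92):
Base rate for 8280.62.12 is 4.5%.
Origin Galoria qualifies under the Velesta–Galoria agreement and 8280.62.12 is covered: preferential rate Free applies instead.
Duty = $162,398.92 × 0% = $0.00.
Line 3 (7926.58.83, Galeth, 1,315 units, $311,470.90):
Base rate for 7926.58.83 is 18.5%.
7926.58.83 has an FTA preferential rate, but origin Galeth is not Galoria; base rate stands.
Additional duty on 7926.58.83 from Galeth: +19%. Applied ad valorem rate: 18.5% + 19% = 37.5%.
Duty = $311,470.90 × 37.5% = $116,801.59.
Total = $138.69 + $0.00 + $116,801.59 = $116,940.28.

$116,940.28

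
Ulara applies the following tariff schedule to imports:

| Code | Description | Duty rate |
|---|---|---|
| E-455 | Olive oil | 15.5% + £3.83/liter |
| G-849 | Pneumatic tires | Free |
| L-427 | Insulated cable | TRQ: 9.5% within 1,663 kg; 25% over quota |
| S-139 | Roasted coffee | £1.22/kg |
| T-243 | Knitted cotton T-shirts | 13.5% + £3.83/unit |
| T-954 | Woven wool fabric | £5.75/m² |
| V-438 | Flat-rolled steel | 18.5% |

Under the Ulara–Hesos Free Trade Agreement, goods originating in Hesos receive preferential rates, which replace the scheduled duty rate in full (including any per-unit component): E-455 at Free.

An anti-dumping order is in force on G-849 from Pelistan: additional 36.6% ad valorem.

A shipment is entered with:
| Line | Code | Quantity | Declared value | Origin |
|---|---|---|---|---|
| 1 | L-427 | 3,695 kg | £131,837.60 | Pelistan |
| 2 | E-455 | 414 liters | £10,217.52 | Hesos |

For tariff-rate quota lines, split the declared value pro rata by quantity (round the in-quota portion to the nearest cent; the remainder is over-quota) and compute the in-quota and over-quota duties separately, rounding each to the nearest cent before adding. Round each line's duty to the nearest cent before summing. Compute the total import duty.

Line 1 (L-427, Pelistan, 3,695 kg, £131,837.60):
Code L-427 is under a tariff-rate quota (threshold 1,663 kg). In-quota: 1,663 kg at 9.5%; over-quota: 2,032 kg at 25%.
Pro-rata value split: in-quota = £131,837.60 × 1,663/3,695 = £59,335.84; over-quota = £131,837.60 − £59,335.84 = £72,501.76.
In-quota duty = £59,335.84 × 9.5% = £5,636.90. Over-quota duty = £72,501.76 × 25% = £18,125.44.
Line duty = £5,636.90 + £18,125.44 = £23,762.34.
Line 2 (E-455, Hesos, 414 liters, £10,217.52):
Base rate for E-455 is 15.5% + £3.83/liter.
Origin Hesos qualifies under the Ulara–Hesos agreement and E-455 is covered: preferential rate Free applies instead.
Duty = £10,217.52 × 0% = £0.00.
Total = £23,762.34 + £0.00 = £23,762.34.

£23,762.34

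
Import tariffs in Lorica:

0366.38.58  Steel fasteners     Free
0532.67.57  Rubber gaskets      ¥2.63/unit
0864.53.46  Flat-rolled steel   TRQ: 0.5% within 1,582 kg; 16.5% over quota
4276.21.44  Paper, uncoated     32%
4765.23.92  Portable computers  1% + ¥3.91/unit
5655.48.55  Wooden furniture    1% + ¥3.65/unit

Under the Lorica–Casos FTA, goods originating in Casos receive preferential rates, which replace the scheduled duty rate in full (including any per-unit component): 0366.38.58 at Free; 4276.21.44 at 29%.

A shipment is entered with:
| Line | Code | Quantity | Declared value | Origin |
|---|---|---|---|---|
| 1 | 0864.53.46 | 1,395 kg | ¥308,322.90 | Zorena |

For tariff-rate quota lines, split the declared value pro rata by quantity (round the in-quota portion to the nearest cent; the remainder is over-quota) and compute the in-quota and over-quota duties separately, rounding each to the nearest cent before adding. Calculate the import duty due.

¥1,541.61

Line 1 (0864.53.46, Zorena, 1,395 kg, ¥308,322.90):
Code 0864.53.46 is under a tariff-rate quota (threshold 1,582 kg). Quantity 1,395 kg is within the quota, so the in-quota rate 0.5% applies to the full value.
Duty = ¥308,322.90 × 0.5% = ¥1,541.61.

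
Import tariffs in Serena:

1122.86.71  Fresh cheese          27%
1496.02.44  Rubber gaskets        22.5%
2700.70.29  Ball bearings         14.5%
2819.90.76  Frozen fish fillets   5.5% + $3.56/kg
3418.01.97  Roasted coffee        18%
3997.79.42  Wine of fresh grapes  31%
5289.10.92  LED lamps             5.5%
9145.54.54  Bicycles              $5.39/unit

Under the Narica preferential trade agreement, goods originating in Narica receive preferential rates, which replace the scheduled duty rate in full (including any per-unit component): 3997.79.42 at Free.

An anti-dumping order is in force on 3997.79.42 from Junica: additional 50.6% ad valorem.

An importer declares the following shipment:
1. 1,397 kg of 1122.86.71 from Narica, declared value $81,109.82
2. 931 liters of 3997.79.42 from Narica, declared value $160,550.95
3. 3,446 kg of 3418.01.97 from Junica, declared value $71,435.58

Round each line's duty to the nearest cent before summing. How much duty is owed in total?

Line 1 (1122.86.71, Narica, 1,397 kg, $81,109.82):
Base rate for 1122.86.71 is 27%.
Origin Narica is the FTA partner but 1122.86.71 is not on the preference list; base rate stands.
Duty = $81,109.82 × 27% = $21,899.65.
Line 2 (3997.79.42, Narica, 931 liters, $160,550.95):
Base rate for 3997.79.42 is 31%.
Origin Narica qualifies under the Serena–Narica agreement and 3997.79.42 is covered: preferential rate Free applies instead.
The additional-duty order on 3997.79.42 targets Junica, not Narica; it does not apply.
Duty = $160,550.95 × 0% = $0.00.
Line 3 (3418.01.97, Junica, 3,446 kg, $71,435.58):
Base rate for 3418.01.97 is 18%.
Duty = $71,435.58 × 18% = $12,858.40.
Total = $21,899.65 + $0.00 + $12,858.40 = $34,758.05.

$34,758.05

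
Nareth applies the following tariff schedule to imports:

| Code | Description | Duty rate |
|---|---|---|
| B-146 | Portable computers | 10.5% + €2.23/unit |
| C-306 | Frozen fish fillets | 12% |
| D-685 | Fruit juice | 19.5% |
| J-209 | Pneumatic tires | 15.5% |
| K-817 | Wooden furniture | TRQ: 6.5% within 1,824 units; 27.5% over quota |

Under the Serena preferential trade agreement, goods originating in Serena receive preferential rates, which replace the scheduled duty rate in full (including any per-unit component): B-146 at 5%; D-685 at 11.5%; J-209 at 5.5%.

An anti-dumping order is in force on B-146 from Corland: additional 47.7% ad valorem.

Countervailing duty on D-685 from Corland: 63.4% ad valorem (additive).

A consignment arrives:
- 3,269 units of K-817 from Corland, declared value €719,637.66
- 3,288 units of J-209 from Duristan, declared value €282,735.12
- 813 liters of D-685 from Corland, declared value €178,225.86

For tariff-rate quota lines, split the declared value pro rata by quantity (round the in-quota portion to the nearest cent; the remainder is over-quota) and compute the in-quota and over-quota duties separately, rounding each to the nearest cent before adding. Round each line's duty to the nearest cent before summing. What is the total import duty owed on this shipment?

€305,151.11

Line 1 (K-817, Corland, 3,269 units, €719,637.66):
Code K-817 is under a tariff-rate quota (threshold 1,824 units). In-quota: 1,824 units at 6.5%; over-quota: 1,445 units at 27.5%.
Pro-rata value split: in-quota = €719,637.66 × 1,824/3,269 = €401,535.36; over-quota = €719,637.66 − €401,535.36 = €318,102.30.
In-quota duty = €401,535.36 × 6.5% = €26,099.80. Over-quota duty = €318,102.30 × 27.5% = €87,478.13.
Line duty = €26,099.80 + €87,478.13 = €113,577.93.
Line 2 (J-209, Duristan, 3,288 units, €282,735.12):
Base rate for J-209 is 15.5%.
J-209 has an FTA preferential rate, but origin Duristan is not Serena; base rate stands.
Duty = €282,735.12 × 15.5% = €43,823.94.
Line 3 (D-685, Corland, 813 liters, €178,225.86):
Base rate for D-685 is 19.5%.
D-685 has an FTA preferential rate, but origin Corland is not Serena; base rate stands.
Additional duty on D-685 from Corland: +63.4%. Applied ad valorem rate: 19.5% + 63.4% = 82.9%.
Duty = €178,225.86 × 82.9% = €147,749.24.
Total = €113,577.93 + €43,823.94 + €147,749.24 = €305,151.11.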